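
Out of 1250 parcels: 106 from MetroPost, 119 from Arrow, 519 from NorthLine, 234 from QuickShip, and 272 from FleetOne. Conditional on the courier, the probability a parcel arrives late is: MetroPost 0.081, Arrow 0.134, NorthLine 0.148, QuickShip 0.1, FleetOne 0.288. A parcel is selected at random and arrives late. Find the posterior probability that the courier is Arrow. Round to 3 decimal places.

0.079

Prior × likelihood for each hypothesis:
  MetroPost: 0.0848 × 0.081 = 0.0068688
  Arrow: 0.0952 × 0.134 = 0.0127568
  NorthLine: 0.4152 × 0.148 = 0.0614496
  QuickShip: 0.1872 × 0.1 = 0.01872
  FleetOne: 0.2176 × 0.288 = 0.0626688
Total = 0.162464.
P(Arrow | evidence) = 0.0127568 / 0.162464 ≈ 0.079.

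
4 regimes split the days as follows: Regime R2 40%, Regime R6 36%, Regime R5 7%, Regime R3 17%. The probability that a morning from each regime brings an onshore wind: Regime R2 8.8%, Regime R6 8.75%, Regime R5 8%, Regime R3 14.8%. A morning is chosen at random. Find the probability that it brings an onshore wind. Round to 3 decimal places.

Unnormalized posteriors (prior × likelihood):
  Regime R2: 0.4 × 0.088 = 0.0352
  Regime R6: 0.36 × 0.0875 = 0.0315
  Regime R5: 0.07 × 0.08 = 0.0056
  Regime R3: 0.17 × 0.148 = 0.02516
P(onshore) = 0.0352 + 0.0315 + 0.0056 + 0.02516 = 0.09746 → 0.097.

0.097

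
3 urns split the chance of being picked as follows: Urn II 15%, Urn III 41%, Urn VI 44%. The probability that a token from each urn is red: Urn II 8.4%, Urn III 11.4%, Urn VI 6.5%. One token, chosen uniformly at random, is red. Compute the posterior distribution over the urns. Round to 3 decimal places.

By Bayes' rule, posterior ∝ prior × likelihood:
  Urn II: 0.15 × 0.084 = 0.0126
  Urn III: 0.41 × 0.114 = 0.04674
  Urn VI: 0.44 × 0.065 = 0.0286
Sum = 0.08794.
P(Urn II | red) = 0.0126/0.08794 ≈ 0.143
P(Urn III | red) = 0.04674/0.08794 ≈ 0.531
P(Urn VI | red) = 0.0286/0.08794 ≈ 0.325
(Check: 0.143+0.531+0.325 = 0.999.)

Urn II 0.143, Urn III 0.531, Urn VI 0.325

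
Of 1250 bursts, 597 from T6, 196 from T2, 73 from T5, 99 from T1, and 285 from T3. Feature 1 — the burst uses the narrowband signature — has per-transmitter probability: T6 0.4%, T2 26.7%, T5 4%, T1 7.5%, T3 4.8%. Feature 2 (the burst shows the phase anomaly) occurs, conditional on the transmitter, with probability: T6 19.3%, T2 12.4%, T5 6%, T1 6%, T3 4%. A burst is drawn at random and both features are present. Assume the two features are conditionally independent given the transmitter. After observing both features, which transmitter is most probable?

By Bayes' rule, posterior ∝ prior × likelihood:
  T6: 0.4776 × 0.004 × 0.193 = 0.0003687072
  T2: 0.1568 × 0.267 × 0.124 = 0.0051913344
  T5: 0.0584 × 0.04 × 0.06 = 0.00014016
  T1: 0.0792 × 0.075 × 0.06 = 0.0003564
  T3: 0.228 × 0.048 × 0.04 = 0.00043776
Normalizing constant = 0.0064943616.
Largest term belongs to T2, so T2 is most probable.

T2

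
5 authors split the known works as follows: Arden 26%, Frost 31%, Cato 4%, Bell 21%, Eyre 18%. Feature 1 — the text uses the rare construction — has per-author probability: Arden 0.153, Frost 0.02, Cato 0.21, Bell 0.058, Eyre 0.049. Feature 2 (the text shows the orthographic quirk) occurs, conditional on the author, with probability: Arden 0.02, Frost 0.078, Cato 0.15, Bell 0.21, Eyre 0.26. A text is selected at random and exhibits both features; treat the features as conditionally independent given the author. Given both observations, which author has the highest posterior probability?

Bell

Prior × likelihood for each hypothesis:
  Arden: 0.26 × 0.153 × 0.02 = 0.0007956
  Frost: 0.31 × 0.02 × 0.078 = 0.0004836
  Cato: 0.04 × 0.21 × 0.15 = 0.00126
  Bell: 0.21 × 0.058 × 0.21 = 0.0025578
  Eyre: 0.18 × 0.049 × 0.26 = 0.0022932
Normalizing constant = 0.0073902.
Largest term belongs to Bell, so Bell is most probable.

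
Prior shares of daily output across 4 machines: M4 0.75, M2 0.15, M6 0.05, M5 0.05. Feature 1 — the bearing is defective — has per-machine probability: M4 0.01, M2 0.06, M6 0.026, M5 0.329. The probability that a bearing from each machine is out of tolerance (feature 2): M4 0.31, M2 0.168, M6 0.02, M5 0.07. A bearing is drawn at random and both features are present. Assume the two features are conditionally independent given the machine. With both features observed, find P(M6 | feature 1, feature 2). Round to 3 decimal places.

Unnormalized posteriors (prior × likelihood):
  M4: 0.75 × 0.01 × 0.31 = 0.002325
  M2: 0.15 × 0.06 × 0.168 = 0.001512
  M6: 0.05 × 0.026 × 0.02 = 0.000026
  M5: 0.05 × 0.329 × 0.07 = 0.0011515
Normalizing constant = 0.0050145.
P(M6 | evidence) = 0.000026 / 0.0050145 ≈ 0.005.

0.005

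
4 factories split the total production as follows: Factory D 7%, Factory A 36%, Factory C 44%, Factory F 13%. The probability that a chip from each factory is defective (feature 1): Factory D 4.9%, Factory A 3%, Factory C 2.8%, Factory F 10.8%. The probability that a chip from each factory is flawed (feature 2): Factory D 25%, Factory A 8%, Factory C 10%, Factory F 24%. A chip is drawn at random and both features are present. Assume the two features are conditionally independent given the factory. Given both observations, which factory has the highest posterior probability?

Factory F

Prior × likelihood for each hypothesis:
  Factory D: 0.07 × 0.049 × 0.25 = 0.0008575
  Factory A: 0.36 × 0.03 × 0.08 = 0.000864
  Factory C: 0.44 × 0.028 × 0.1 = 0.001232
  Factory F: 0.13 × 0.108 × 0.24 = 0.0033696
Sum = 0.0063231.
Largest term belongs to Factory F, so Factory F is most probable.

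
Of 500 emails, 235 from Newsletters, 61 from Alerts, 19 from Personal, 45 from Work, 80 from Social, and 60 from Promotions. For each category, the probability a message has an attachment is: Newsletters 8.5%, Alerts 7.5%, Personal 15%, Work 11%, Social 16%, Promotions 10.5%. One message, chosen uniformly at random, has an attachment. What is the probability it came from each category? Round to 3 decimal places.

Newsletters 0.388, Alerts 0.089, Personal 0.055, Work 0.096, Social 0.249, Promotions 0.122

Compute prior × likelihood for every hypothesis:
  Newsletters: 0.47 × 0.085 = 0.03995
  Alerts: 0.122 × 0.075 = 0.00915
  Personal: 0.038 × 0.15 = 0.0057
  Work: 0.09 × 0.11 = 0.0099
  Social: 0.16 × 0.16 = 0.0256
  Promotions: 0.12 × 0.105 = 0.0126
Total = 0.1029.
P(Newsletters | attachment) = 0.03995/0.1029 ≈ 0.388
P(Alerts | attachment) = 0.00915/0.1029 ≈ 0.089
P(Personal | attachment) = 0.0057/0.1029 ≈ 0.055
P(Work | attachment) = 0.0099/0.1029 ≈ 0.096
P(Social | attachment) = 0.0256/0.1029 ≈ 0.249
P(Promotions | attachment) = 0.0126/0.1029 ≈ 0.122
(Check: 0.388+0.089+0.055+0.096+0.249+0.122 = 0.999.)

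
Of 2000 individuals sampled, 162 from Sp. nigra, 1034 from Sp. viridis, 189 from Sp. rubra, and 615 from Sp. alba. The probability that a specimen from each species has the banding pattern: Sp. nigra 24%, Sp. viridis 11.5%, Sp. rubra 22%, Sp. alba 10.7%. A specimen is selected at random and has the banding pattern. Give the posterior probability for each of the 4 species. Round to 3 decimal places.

Sp. nigra 0.147, Sp. viridis 0.448, Sp. rubra 0.157, Sp. alba 0.248

Prior × likelihood for each hypothesis:
  Sp. nigra: 0.081 × 0.24 = 0.01944
  Sp. viridis: 0.517 × 0.115 = 0.059455
  Sp. rubra: 0.0945 × 0.22 = 0.02079
  Sp. alba: 0.3075 × 0.107 = 0.0329025
Sum = 0.1325875.
P(Sp. nigra | banded) = 0.01944/0.1325875 ≈ 0.147
P(Sp. viridis | banded) = 0.059455/0.1325875 ≈ 0.448
P(Sp. rubra | banded) = 0.02079/0.1325875 ≈ 0.157
P(Sp. alba | banded) = 0.0329025/0.1325875 ≈ 0.248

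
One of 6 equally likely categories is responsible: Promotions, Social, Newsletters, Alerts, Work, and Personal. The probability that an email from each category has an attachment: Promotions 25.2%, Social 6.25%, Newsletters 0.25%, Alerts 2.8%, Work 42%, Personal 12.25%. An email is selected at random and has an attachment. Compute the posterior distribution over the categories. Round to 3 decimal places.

Since the prior is uniform, the posterior is proportional to the likelihood:
  Promotions: 0.252
  Social: 0.0625
  Newsletters: 0.0025
  Alerts: 0.028
  Work: 0.42
  Personal: 0.1225
Normalizing constant = 0.8875.
P(Promotions | attachment) = 0.252/0.8875 ≈ 0.284
P(Social | attachment) = 0.0625/0.8875 ≈ 0.070
P(Newsletters | attachment) = 0.0025/0.8875 ≈ 0.003
P(Alerts | attachment) = 0.028/0.8875 ≈ 0.032
P(Work | attachment) = 0.42/0.8875 ≈ 0.473
P(Personal | attachment) = 0.1225/0.8875 ≈ 0.138
(Check: 0.284+0.070+0.003+0.032+0.473+0.138 = 1.000.)

Promotions 0.284, Social 0.070, Newsletters 0.003, Alerts 0.032, Work 0.473, Personal 0.138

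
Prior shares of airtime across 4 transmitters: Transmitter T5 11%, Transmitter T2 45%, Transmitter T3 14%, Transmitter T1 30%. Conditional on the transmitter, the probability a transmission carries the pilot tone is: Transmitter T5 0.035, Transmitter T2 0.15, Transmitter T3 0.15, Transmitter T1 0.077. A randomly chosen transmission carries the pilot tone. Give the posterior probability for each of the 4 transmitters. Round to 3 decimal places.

Transmitter T5 0.033, Transmitter T2 0.585, Transmitter T3 0.182, Transmitter T1 0.200

Unnormalized posteriors (prior × likelihood):
  Transmitter T5: 0.11 × 0.035 = 0.00385
  Transmitter T2: 0.45 × 0.15 = 0.0675
  Transmitter T3: 0.14 × 0.15 = 0.021
  Transmitter T1: 0.3 × 0.077 = 0.0231
Normalizing constant = 0.11545.
P(Transmitter T5 | pilot) = 0.00385/0.11545 ≈ 0.033
P(Transmitter T2 | pilot) = 0.0675/0.11545 ≈ 0.585
P(Transmitter T3 | pilot) = 0.021/0.11545 ≈ 0.182
P(Transmitter T1 | pilot) = 0.0231/0.11545 ≈ 0.200
(Check: 0.033+0.585+0.182+0.200 = 1.000.)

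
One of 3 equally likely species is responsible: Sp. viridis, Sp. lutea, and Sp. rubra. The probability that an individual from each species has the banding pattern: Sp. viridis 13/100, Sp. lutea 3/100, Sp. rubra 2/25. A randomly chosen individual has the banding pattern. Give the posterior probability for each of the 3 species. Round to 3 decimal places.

With a uniform prior (1/3 each), posterior ∝ likelihood:
  Sp. viridis: 0.13
  Sp. lutea: 0.03
  Sp. rubra: 0.08
Sum = 0.24.
P(Sp. viridis | banded) = 0.13/0.24 ≈ 0.542
P(Sp. lutea | banded) = 0.03/0.24 ≈ 0.125
P(Sp. rubra | banded) = 0.08/0.24 ≈ 0.333
(Check: 0.542+0.125+0.333 = 1.000.)

Sp. viridis 0.542, Sp. lutea 0.125, Sp. rubra 0.333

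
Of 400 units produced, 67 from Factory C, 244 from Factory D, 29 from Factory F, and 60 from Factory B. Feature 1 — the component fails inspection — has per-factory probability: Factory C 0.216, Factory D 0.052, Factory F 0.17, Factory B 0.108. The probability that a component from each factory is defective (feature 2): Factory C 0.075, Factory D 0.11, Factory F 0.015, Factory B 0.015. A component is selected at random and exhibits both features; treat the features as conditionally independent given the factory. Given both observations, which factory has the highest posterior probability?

Factory D

Compute prior × likelihood for every hypothesis:
  Factory C: 0.1675 × 0.216 × 0.075 = 0.0027135
  Factory D: 0.61 × 0.052 × 0.11 = 0.0034892
  Factory F: 0.0725 × 0.17 × 0.015 = 0.000184875
  Factory B: 0.15 × 0.108 × 0.015 = 0.000243
Total = 0.006630575.
Largest term belongs to Factory D, so Factory D is most probable.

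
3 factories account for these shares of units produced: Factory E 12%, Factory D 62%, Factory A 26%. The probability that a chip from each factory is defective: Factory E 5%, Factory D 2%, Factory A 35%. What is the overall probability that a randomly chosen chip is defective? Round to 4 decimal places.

0.1094

Compute prior × likelihood for every hypothesis:
  Factory E: 0.12 × 0.05 = 0.006
  Factory D: 0.62 × 0.02 = 0.0124
  Factory A: 0.26 × 0.35 = 0.091
P(defective) = 0.006 + 0.0124 + 0.091 = 0.1094 → 0.1094.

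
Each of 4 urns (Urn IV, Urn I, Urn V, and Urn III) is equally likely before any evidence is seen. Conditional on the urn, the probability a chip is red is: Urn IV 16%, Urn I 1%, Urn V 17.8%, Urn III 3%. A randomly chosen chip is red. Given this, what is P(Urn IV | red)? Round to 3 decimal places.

Since the prior is uniform, the posterior is proportional to the likelihood:
  Urn IV: 0.16
  Urn I: 0.01
  Urn V: 0.178
  Urn III: 0.03
Total = 0.378.
P(Urn IV | evidence) = 0.16 / 0.378 ≈ 0.423.

0.423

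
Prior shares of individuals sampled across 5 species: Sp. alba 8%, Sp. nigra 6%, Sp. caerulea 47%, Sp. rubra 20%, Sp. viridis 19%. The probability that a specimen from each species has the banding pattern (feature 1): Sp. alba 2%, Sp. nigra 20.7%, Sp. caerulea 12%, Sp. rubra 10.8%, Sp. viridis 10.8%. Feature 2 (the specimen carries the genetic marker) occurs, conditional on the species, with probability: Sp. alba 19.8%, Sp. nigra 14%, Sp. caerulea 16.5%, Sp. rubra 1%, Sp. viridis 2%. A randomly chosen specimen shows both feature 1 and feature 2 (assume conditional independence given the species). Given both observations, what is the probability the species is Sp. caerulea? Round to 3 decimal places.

0.776

Compute prior × likelihood for every hypothesis:
  Sp. alba: 0.08 × 0.02 × 0.198 = 0.0003168
  Sp. nigra: 0.06 × 0.207 × 0.14 = 0.0017388
  Sp. caerulea: 0.47 × 0.12 × 0.165 = 0.009306
  Sp. rubra: 0.2 × 0.108 × 0.01 = 0.000216
  Sp. viridis: 0.19 × 0.108 × 0.02 = 0.0004104
Total = 0.011988.
P(Sp. caerulea | evidence) = 0.009306 / 0.011988 ≈ 0.776.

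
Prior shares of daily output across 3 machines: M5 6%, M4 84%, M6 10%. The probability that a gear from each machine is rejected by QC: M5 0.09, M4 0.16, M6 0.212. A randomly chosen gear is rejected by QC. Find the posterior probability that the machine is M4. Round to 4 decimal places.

0.8348

Compute prior × likelihood for every hypothesis:
  M5: 0.06 × 0.09 = 0.0054
  M4: 0.84 × 0.16 = 0.1344
  M6: 0.1 × 0.212 = 0.0212
Normalizing constant = 0.161.
P(M4 | evidence) = 0.1344 / 0.161 ≈ 0.8348.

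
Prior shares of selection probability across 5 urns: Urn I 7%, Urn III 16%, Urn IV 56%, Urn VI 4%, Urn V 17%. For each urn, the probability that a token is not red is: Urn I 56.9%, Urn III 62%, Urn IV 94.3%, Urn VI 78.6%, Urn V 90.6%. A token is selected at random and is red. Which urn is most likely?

Taking complements, P(red | each) = Urn I 0.431, Urn III 0.38, Urn IV 0.057, Urn VI 0.214, Urn V 0.094.
Unnormalized posteriors (prior × likelihood):
  Urn I: 0.07 × 0.431 = 0.03017
  Urn III: 0.16 × 0.38 = 0.0608
  Urn IV: 0.56 × 0.057 = 0.03192
  Urn VI: 0.04 × 0.214 = 0.00856
  Urn V: 0.17 × 0.094 = 0.01598
Normalizing constant = 0.14743.
Largest term belongs to Urn III, so Urn III is most probable.

Urn III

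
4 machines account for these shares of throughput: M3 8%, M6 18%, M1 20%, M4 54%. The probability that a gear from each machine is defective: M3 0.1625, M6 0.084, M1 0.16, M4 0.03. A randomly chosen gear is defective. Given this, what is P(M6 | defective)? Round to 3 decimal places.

0.198

Compute prior × likelihood for every hypothesis:
  M3: 0.08 × 0.1625 = 0.013
  M6: 0.18 × 0.084 = 0.01512
  M1: 0.2 × 0.16 = 0.032
  M4: 0.54 × 0.03 = 0.0162
Normalizing constant = 0.07632.
P(M6 | evidence) = 0.01512 / 0.07632 ≈ 0.198.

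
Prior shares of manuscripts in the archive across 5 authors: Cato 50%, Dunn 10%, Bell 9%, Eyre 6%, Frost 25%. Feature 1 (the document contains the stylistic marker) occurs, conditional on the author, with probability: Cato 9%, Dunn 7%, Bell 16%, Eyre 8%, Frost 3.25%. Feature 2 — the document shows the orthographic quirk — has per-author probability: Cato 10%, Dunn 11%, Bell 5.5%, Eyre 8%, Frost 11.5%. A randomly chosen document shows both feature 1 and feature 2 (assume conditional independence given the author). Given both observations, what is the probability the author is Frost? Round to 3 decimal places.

0.127

By Bayes' rule, posterior ∝ prior × likelihood:
  Cato: 0.5 × 0.09 × 0.1 = 0.0045
  Dunn: 0.1 × 0.07 × 0.11 = 0.00077
  Bell: 0.09 × 0.16 × 0.055 = 0.000792
  Eyre: 0.06 × 0.08 × 0.08 = 0.000384
  Frost: 0.25 × 0.0325 × 0.115 = 0.000934375
Total = 0.007380375.
P(Frost | evidence) = 0.000934375 / 0.007380375 ≈ 0.127.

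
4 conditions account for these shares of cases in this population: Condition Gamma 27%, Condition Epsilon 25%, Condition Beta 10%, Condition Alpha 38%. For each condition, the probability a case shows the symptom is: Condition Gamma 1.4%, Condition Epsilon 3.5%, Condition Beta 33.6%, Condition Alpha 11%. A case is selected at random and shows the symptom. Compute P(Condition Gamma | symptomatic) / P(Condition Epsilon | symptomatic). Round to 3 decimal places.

By Bayes' rule, posterior ∝ prior × likelihood:
  Condition Gamma: 0.27 × 0.014 = 0.00378
  Condition Epsilon: 0.25 × 0.035 = 0.00875
  Condition Beta: 0.1 × 0.336 = 0.0336
  Condition Alpha: 0.38 × 0.11 = 0.0418
Total = 0.08793.
The ratio is 0.00378 / 0.00875 (the normalizer cancels) = 0.432.

0.432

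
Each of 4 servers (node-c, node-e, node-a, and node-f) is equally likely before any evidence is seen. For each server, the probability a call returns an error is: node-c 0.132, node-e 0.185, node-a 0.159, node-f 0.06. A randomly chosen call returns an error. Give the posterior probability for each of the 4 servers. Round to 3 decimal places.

With a uniform prior (1/4 each), posterior ∝ likelihood:
  node-c: 0.132
  node-e: 0.185
  node-a: 0.159
  node-f: 0.06
Normalizing constant = 0.536.
P(node-c | error) = 0.132/0.536 ≈ 0.246
P(node-e | error) = 0.185/0.536 ≈ 0.345
P(node-a | error) = 0.159/0.536 ≈ 0.297
P(node-f | error) = 0.06/0.536 ≈ 0.112
(Check: 0.246+0.345+0.297+0.112 = 1.000.)

node-c 0.246, node-e 0.345, node-a 0.297, node-f 0.112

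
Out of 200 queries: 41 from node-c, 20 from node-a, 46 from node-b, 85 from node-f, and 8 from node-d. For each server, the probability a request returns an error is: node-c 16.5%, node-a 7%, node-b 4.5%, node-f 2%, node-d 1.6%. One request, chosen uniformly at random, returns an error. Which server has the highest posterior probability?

node-c

Compute prior × likelihood for every hypothesis:
  node-c: 0.205 × 0.165 = 0.033825
  node-a: 0.1 × 0.07 = 0.007
  node-b: 0.23 × 0.045 = 0.01035
  node-f: 0.425 × 0.02 = 0.0085
  node-d: 0.04 × 0.016 = 0.00064
Normalizing constant = 0.060315.
Largest term belongs to node-c, so node-c is most probable.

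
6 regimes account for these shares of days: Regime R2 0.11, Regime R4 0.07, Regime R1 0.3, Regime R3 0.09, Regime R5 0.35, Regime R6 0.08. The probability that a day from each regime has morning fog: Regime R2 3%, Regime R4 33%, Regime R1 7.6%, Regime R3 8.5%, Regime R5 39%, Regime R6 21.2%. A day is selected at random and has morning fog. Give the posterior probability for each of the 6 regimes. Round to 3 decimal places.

Prior × likelihood for each hypothesis:
  Regime R2: 0.11 × 0.03 = 0.0033
  Regime R4: 0.07 × 0.33 = 0.0231
  Regime R1: 0.3 × 0.076 = 0.0228
  Regime R3: 0.09 × 0.085 = 0.00765
  Regime R5: 0.35 × 0.39 = 0.1365
  Regime R6: 0.08 × 0.212 = 0.01696
Normalizing constant = 0.21031.
P(Regime R2 | fog) = 0.0033/0.21031 ≈ 0.016
P(Regime R4 | fog) = 0.0231/0.21031 ≈ 0.110
P(Regime R1 | fog) = 0.0228/0.21031 ≈ 0.108
P(Regime R3 | fog) = 0.00765/0.21031 ≈ 0.036
P(Regime R5 | fog) = 0.1365/0.21031 ≈ 0.649
P(Regime R6 | fog) = 0.01696/0.21031 ≈ 0.081

Regime R2 0.016, Regime R4 0.110, Regime R1 0.108, Regime R3 0.036, Regime R5 0.649, Regime R6 0.081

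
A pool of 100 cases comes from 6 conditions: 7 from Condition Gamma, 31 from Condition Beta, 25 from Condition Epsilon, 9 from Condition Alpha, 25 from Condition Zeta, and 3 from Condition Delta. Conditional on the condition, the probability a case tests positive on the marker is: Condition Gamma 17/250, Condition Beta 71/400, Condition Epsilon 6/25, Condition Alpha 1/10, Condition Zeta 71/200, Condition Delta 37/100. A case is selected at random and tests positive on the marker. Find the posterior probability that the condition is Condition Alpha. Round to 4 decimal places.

0.0394

Prior × likelihood for each hypothesis:
  Condition Gamma: 0.07 × 0.068 = 0.00476
  Condition Beta: 0.31 × 0.1775 = 0.055025
  Condition Epsilon: 0.25 × 0.24 = 0.06
  Condition Alpha: 0.09 × 0.1 = 0.009
  Condition Zeta: 0.25 × 0.355 = 0.08875
  Condition Delta: 0.03 × 0.37 = 0.0111
Total = 0.228635.
P(Condition Alpha | evidence) = 0.009 / 0.228635 ≈ 0.0394.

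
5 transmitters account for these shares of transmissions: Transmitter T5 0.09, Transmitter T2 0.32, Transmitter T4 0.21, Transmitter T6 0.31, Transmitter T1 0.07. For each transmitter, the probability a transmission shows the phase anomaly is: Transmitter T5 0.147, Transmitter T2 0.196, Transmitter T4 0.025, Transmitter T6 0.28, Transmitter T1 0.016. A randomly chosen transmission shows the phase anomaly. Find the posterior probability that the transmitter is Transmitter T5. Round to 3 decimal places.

0.078

Prior × likelihood for each hypothesis:
  Transmitter T5: 0.09 × 0.147 = 0.01323
  Transmitter T2: 0.32 × 0.196 = 0.06272
  Transmitter T4: 0.21 × 0.025 = 0.00525
  Transmitter T6: 0.31 × 0.28 = 0.0868
  Transmitter T1: 0.07 × 0.016 = 0.00112
Sum = 0.16912.
P(Transmitter T5 | evidence) = 0.01323 / 0.16912 ≈ 0.078.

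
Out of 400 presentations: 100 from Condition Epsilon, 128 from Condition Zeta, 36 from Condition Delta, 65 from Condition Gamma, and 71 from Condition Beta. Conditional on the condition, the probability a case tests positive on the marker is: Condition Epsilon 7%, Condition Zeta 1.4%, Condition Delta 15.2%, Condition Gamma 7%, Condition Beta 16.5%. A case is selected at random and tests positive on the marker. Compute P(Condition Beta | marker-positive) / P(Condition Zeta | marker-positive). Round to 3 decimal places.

6.537

Compute prior × likelihood for every hypothesis:
  Condition Epsilon: 0.25 × 0.07 = 0.0175
  Condition Zeta: 0.32 × 0.014 = 0.00448
  Condition Delta: 0.09 × 0.152 = 0.01368
  Condition Gamma: 0.1625 × 0.07 = 0.011375
  Condition Beta: 0.1775 × 0.165 = 0.0292875
Total = 0.0763225.
The ratio is 0.0292875 / 0.00448 (the normalizer cancels) = 6.537.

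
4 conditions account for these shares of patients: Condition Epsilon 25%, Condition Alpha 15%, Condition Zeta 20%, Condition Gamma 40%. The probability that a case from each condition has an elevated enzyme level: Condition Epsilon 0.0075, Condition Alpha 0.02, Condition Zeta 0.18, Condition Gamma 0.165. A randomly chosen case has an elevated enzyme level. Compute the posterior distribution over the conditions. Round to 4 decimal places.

Unnormalized posteriors (prior × likelihood):
  Condition Epsilon: 0.25 × 0.0075 = 0.001875
  Condition Alpha: 0.15 × 0.02 = 0.003
  Condition Zeta: 0.2 × 0.18 = 0.036
  Condition Gamma: 0.4 × 0.165 = 0.066
Normalizing constant = 0.106875.
P(Condition Epsilon | elevated) = 0.001875/0.106875 ≈ 0.0175
P(Condition Alpha | elevated) = 0.003/0.106875 ≈ 0.0281
P(Condition Zeta | elevated) = 0.036/0.106875 ≈ 0.3368
P(Condition Gamma | elevated) = 0.066/0.106875 ≈ 0.6175
(Check: 0.0175+0.0281+0.3368+0.6175 = 0.9999.)

Condition Epsilon 0.0175, Condition Alpha 0.0281, Condition Zeta 0.3368, Condition Gamma 0.6175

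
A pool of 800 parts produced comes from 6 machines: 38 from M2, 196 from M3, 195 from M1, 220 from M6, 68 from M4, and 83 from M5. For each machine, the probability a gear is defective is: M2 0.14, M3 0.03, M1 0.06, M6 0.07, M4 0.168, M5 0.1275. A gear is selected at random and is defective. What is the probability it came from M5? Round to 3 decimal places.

Prior × likelihood for each hypothesis:
  M2: 0.0475 × 0.14 = 0.00665
  M3: 0.245 × 0.03 = 0.00735
  M1: 0.24375 × 0.06 = 0.014625
  M6: 0.275 × 0.07 = 0.01925
  M4: 0.085 × 0.168 = 0.01428
  M5: 0.10375 × 0.1275 = 0.013228125
Normalizing constant = 0.075383125.
P(M5 | evidence) = 0.013228125 / 0.075383125 ≈ 0.175.

0.175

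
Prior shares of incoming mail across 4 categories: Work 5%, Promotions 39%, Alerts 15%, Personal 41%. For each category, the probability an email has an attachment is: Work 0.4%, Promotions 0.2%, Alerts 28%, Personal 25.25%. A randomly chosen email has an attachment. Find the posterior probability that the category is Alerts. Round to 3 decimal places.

0.287

Prior × likelihood for each hypothesis:
  Work: 0.05 × 0.004 = 0.0002
  Promotions: 0.39 × 0.002 = 0.00078
  Alerts: 0.15 × 0.28 = 0.042
  Personal: 0.41 × 0.2525 = 0.103525
Normalizing constant = 0.146505.
P(Alerts | evidence) = 0.042 / 0.146505 ≈ 0.287.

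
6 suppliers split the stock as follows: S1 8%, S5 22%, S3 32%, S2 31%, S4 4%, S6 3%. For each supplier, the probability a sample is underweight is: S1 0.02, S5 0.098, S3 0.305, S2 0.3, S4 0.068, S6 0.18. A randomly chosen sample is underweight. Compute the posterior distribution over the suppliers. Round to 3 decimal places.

Unnormalized posteriors (prior × likelihood):
  S1: 0.08 × 0.02 = 0.0016
  S5: 0.22 × 0.098 = 0.02156
  S3: 0.32 × 0.305 = 0.0976
  S2: 0.31 × 0.3 = 0.093
  S4: 0.04 × 0.068 = 0.00272
  S6: 0.03 × 0.18 = 0.0054
Sum = 0.22188.
P(S1 | underweight) = 0.0016/0.22188 ≈ 0.007
P(S5 | underweight) = 0.02156/0.22188 ≈ 0.097
P(S3 | underweight) = 0.0976/0.22188 ≈ 0.440
P(S2 | underweight) = 0.093/0.22188 ≈ 0.419
P(S4 | underweight) = 0.00272/0.22188 ≈ 0.012
P(S6 | underweight) = 0.0054/0.22188 ≈ 0.024
(Check: 0.007+0.097+0.440+0.419+0.012+0.024 = 0.999.)

S1 0.007, S5 0.097, S3 0.440, S2 0.419, S4 0.012, S6 0.024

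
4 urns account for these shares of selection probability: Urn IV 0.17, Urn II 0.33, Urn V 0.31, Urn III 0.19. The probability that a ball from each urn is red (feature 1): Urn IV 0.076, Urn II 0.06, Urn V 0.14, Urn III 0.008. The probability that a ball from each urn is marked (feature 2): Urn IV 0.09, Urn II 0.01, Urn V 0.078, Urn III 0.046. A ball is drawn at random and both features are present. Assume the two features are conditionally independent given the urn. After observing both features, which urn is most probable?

Unnormalized posteriors (prior × likelihood):
  Urn IV: 0.17 × 0.076 × 0.09 = 0.0011628
  Urn II: 0.33 × 0.06 × 0.01 = 0.000198
  Urn V: 0.31 × 0.14 × 0.078 = 0.0033852
  Urn III: 0.19 × 0.008 × 0.046 = 0.00006992
Normalizing constant = 0.00481592.
Largest term belongs to Urn V, so Urn V is most probable.

Urn V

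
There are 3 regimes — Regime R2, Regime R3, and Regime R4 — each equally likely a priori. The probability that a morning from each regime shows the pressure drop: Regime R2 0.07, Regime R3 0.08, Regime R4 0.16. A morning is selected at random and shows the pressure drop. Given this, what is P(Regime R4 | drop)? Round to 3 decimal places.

Since the prior is uniform, the posterior is proportional to the likelihood:
  Regime R2: 0.07
  Regime R3: 0.08
  Regime R4: 0.16
Normalizing constant = 0.31.
P(Regime R4 | evidence) = 0.16 / 0.31 ≈ 0.516.

0.516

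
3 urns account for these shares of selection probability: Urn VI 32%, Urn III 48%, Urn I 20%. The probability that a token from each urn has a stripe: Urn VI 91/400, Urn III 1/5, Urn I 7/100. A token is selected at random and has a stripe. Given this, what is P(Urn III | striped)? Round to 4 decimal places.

Unnormalized posteriors (prior × likelihood):
  Urn VI: 0.32 × 0.2275 = 0.0728
  Urn III: 0.48 × 0.2 = 0.096
  Urn I: 0.2 × 0.07 = 0.014
Total = 0.1828.
P(Urn III | evidence) = 0.096 / 0.1828 ≈ 0.5252.

0.5252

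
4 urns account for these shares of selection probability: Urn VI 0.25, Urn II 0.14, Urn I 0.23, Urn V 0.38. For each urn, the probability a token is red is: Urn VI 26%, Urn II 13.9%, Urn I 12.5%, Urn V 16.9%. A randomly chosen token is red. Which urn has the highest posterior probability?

Compute prior × likelihood for every hypothesis:
  Urn VI: 0.25 × 0.26 = 0.065
  Urn II: 0.14 × 0.139 = 0.01946
  Urn I: 0.23 × 0.125 = 0.02875
  Urn V: 0.38 × 0.169 = 0.06422
Total = 0.17743.
Largest term belongs to Urn VI, so Urn VI is most probable.

Urn VI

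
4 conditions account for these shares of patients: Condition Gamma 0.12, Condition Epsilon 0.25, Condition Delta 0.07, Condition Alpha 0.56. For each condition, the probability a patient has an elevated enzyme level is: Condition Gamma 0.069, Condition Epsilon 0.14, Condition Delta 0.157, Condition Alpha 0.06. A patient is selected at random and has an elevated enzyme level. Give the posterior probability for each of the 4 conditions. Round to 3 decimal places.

Condition Gamma 0.094, Condition Epsilon 0.398, Condition Delta 0.125, Condition Alpha 0.382

Unnormalized posteriors (prior × likelihood):
  Condition Gamma: 0.12 × 0.069 = 0.00828
  Condition Epsilon: 0.25 × 0.14 = 0.035
  Condition Delta: 0.07 × 0.157 = 0.01099
  Condition Alpha: 0.56 × 0.06 = 0.0336
Sum = 0.08787.
P(Condition Gamma | elevated) = 0.00828/0.08787 ≈ 0.094
P(Condition Epsilon | elevated) = 0.035/0.08787 ≈ 0.398
P(Condition Delta | elevated) = 0.01099/0.08787 ≈ 0.125
P(Condition Alpha | elevated) = 0.0336/0.08787 ≈ 0.382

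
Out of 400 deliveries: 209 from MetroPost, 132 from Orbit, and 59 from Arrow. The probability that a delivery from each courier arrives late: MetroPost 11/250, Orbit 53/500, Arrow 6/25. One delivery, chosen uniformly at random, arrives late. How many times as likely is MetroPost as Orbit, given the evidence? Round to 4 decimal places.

Prior × likelihood for each hypothesis:
  MetroPost: 0.5225 × 0.044 = 0.02299
  Orbit: 0.33 × 0.106 = 0.03498
  Arrow: 0.1475 × 0.24 = 0.0354
Total = 0.09337.
The ratio is 0.02299 / 0.03498 (the normalizer cancels) = 0.6572.

0.6572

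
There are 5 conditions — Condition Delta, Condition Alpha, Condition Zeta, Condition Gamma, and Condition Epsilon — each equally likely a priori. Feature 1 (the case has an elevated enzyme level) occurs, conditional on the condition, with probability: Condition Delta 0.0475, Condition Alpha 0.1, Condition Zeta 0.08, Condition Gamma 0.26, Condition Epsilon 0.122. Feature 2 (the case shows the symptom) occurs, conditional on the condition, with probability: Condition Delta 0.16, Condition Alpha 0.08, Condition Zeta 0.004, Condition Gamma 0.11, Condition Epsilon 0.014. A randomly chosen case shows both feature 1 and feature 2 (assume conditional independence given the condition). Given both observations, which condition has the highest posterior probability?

Since the prior is uniform, the posterior is proportional to the likelihood:
  Condition Delta: 0.0475 × 0.16 = 0.0076
  Condition Alpha: 0.1 × 0.08 = 0.008
  Condition Zeta: 0.08 × 0.004 = 0.00032
  Condition Gamma: 0.26 × 0.11 = 0.0286
  Condition Epsilon: 0.122 × 0.014 = 0.001708
Sum = 0.046228.
Largest term belongs to Condition Gamma, so Condition Gamma is most probable.

Condition Gamma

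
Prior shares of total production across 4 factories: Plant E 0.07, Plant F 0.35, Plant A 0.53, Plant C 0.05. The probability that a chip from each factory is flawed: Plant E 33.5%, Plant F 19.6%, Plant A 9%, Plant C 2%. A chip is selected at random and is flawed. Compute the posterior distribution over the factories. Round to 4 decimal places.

Plant E 0.1666, Plant F 0.4874, Plant A 0.3389, Plant C 0.0071

Compute prior × likelihood for every hypothesis:
  Plant E: 0.07 × 0.335 = 0.02345
  Plant F: 0.35 × 0.196 = 0.0686
  Plant A: 0.53 × 0.09 = 0.0477
  Plant C: 0.05 × 0.02 = 0.001
Normalizing constant = 0.14075.
P(Plant E | flawed) = 0.02345/0.14075 ≈ 0.1666
P(Plant F | flawed) = 0.0686/0.14075 ≈ 0.4874
P(Plant A | flawed) = 0.0477/0.14075 ≈ 0.3389
P(Plant C | flawed) = 0.001/0.14075 ≈ 0.0071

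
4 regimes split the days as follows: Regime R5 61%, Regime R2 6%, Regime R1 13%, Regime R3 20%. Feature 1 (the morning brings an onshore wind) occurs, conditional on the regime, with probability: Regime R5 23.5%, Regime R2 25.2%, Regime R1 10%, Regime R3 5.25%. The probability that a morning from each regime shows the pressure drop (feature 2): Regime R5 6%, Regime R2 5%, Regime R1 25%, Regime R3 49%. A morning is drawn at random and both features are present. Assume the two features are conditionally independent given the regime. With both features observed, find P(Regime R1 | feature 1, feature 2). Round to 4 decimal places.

0.1831

Prior × likelihood for each hypothesis:
  Regime R5: 0.61 × 0.235 × 0.06 = 0.008601
  Regime R2: 0.06 × 0.252 × 0.05 = 0.000756
  Regime R1: 0.13 × 0.1 × 0.25 = 0.00325
  Regime R3: 0.2 × 0.0525 × 0.49 = 0.005145
Normalizing constant = 0.017752.
P(Regime R1 | evidence) = 0.00325 / 0.017752 ≈ 0.1831.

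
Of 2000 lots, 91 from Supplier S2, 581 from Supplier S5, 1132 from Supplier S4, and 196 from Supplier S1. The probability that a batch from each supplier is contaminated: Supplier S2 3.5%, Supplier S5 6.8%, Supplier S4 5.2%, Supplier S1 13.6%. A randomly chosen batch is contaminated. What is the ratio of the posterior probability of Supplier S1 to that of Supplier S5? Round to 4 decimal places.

0.6747

By Bayes' rule, posterior ∝ prior × likelihood:
  Supplier S2: 0.0455 × 0.035 = 0.0015925
  Supplier S5: 0.2905 × 0.068 = 0.019754
  Supplier S4: 0.566 × 0.052 = 0.029432
  Supplier S1: 0.098 × 0.136 = 0.013328
Normalizing constant = 0.0641065.
The ratio is 0.013328 / 0.019754 (the normalizer cancels) = 0.6747.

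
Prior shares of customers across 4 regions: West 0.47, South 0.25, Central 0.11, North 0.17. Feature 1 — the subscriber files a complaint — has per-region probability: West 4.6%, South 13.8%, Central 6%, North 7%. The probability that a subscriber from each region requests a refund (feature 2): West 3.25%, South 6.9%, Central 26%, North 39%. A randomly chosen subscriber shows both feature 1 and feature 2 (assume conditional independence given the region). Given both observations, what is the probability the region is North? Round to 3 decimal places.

Compute prior × likelihood for every hypothesis:
  West: 0.47 × 0.046 × 0.0325 = 0.00070265
  South: 0.25 × 0.138 × 0.069 = 0.0023805
  Central: 0.11 × 0.06 × 0.26 = 0.001716
  North: 0.17 × 0.07 × 0.39 = 0.004641
Sum = 0.00944015.
P(North | evidence) = 0.004641 / 0.00944015 ≈ 0.492.

0.492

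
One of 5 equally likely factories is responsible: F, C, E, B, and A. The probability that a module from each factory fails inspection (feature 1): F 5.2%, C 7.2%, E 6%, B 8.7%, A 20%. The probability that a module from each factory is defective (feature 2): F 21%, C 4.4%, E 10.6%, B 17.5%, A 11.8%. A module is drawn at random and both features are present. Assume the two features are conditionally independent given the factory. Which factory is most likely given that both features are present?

A

Since the prior is uniform, the posterior is proportional to the likelihood:
  F: 0.052 × 0.21 = 0.01092
  C: 0.072 × 0.044 = 0.003168
  E: 0.06 × 0.106 = 0.00636
  B: 0.087 × 0.175 = 0.015225
  A: 0.2 × 0.118 = 0.0236
Normalizing constant = 0.059273.
Largest term belongs to A, so A is most probable.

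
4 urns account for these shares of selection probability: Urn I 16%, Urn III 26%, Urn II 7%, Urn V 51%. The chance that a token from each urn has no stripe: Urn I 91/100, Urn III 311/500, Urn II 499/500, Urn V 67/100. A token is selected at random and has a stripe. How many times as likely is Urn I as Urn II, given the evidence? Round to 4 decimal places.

Taking complements, P(striped | each) = Urn I 0.09, Urn III 0.378, Urn II 0.002, Urn V 0.33.
By Bayes' rule, posterior ∝ prior × likelihood:
  Urn I: 0.16 × 0.09 = 0.0144
  Urn III: 0.26 × 0.378 = 0.09828
  Urn II: 0.07 × 0.002 = 0.00014
  Urn V: 0.51 × 0.33 = 0.1683
Sum = 0.28112.
The ratio is 0.0144 / 0.00014 (the normalizer cancels) = 102.8571.

102.8571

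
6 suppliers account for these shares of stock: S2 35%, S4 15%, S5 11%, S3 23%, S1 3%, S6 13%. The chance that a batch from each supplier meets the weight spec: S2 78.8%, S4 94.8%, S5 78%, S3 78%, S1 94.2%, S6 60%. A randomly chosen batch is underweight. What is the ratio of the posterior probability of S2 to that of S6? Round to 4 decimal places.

Taking complements, P(underweight | each) = S2 0.212, S4 0.052, S5 0.22, S3 0.22, S1 0.058, S6 0.4.
Prior × likelihood for each hypothesis:
  S2: 0.35 × 0.212 = 0.0742
  S4: 0.15 × 0.052 = 0.0078
  S5: 0.11 × 0.22 = 0.0242
  S3: 0.23 × 0.22 = 0.0506
  S1: 0.03 × 0.058 = 0.00174
  S6: 0.13 × 0.4 = 0.052
Normalizing constant = 0.21054.
The ratio is 0.0742 / 0.052 (the normalizer cancels) = 1.4269.

1.4269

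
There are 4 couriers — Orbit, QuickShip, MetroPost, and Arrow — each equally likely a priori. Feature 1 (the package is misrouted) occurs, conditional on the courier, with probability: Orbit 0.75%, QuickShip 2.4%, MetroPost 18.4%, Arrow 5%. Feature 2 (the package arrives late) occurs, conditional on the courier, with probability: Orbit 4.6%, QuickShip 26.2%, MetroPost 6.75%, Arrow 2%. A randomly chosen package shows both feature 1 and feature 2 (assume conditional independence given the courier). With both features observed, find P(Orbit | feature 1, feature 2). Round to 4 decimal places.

0.0172

Since the prior is uniform, the posterior is proportional to the likelihood:
  Orbit: 0.0075 × 0.046 = 0.000345
  QuickShip: 0.024 × 0.262 = 0.006288
  MetroPost: 0.184 × 0.0675 = 0.01242
  Arrow: 0.05 × 0.02 = 0.001
Normalizing constant = 0.020053.
P(Orbit | evidence) = 0.000345 / 0.020053 ≈ 0.0172.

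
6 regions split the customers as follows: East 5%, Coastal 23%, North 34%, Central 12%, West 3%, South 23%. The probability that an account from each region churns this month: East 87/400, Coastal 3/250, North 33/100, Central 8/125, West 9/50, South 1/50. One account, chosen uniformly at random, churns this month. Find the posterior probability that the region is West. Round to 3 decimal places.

0.038

By Bayes' rule, posterior ∝ prior × likelihood:
  East: 0.05 × 0.2175 = 0.010875
  Coastal: 0.23 × 0.012 = 0.00276
  North: 0.34 × 0.33 = 0.1122
  Central: 0.12 × 0.064 = 0.00768
  West: 0.03 × 0.18 = 0.0054
  South: 0.23 × 0.02 = 0.0046
Total = 0.143515.
P(West | evidence) = 0.0054 / 0.143515 ≈ 0.038.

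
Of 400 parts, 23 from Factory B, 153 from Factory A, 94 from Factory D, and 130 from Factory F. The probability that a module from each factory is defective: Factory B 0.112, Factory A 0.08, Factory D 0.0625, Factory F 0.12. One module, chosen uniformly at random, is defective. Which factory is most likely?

Unnormalized posteriors (prior × likelihood):
  Factory B: 0.0575 × 0.112 = 0.00644
  Factory A: 0.3825 × 0.08 = 0.0306
  Factory D: 0.235 × 0.0625 = 0.0146875
  Factory F: 0.325 × 0.12 = 0.039
Normalizing constant = 0.0907275.
Largest term belongs to Factory F, so Factory F is most probable.

Factory F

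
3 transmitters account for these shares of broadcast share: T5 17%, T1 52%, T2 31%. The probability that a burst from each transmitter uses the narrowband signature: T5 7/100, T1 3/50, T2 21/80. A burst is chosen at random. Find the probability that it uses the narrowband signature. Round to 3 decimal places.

0.124

By Bayes' rule, posterior ∝ prior × likelihood:
  T5: 0.17 × 0.07 = 0.0119
  T1: 0.52 × 0.06 = 0.0312
  T2: 0.31 × 0.2625 = 0.081375
P(narrowband) = 0.0119 + 0.0312 + 0.081375 = 0.124475 → 0.124.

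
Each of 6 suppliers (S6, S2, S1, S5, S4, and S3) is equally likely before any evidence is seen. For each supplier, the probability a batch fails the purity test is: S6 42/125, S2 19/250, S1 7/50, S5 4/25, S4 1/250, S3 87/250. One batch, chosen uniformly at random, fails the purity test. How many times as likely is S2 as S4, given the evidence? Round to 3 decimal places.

19.000

With a uniform prior (1/6 each), posterior ∝ likelihood:
  S6: 0.336
  S2: 0.076
  S1: 0.14
  S5: 0.16
  S4: 0.004
  S3: 0.348
Total = 1.064.
The ratio is 0.076 / 0.004 (the normalizer cancels) = 19.000.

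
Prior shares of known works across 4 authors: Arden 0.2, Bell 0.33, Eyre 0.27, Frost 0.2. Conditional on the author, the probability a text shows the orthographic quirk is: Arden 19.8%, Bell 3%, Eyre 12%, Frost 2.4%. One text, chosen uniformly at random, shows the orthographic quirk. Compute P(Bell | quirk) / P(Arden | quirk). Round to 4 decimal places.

0.2500

Prior × likelihood for each hypothesis:
  Arden: 0.2 × 0.198 = 0.0396
  Bell: 0.33 × 0.03 = 0.0099
  Eyre: 0.27 × 0.12 = 0.0324
  Frost: 0.2 × 0.024 = 0.0048
Total = 0.0867.
The ratio is 0.0099 / 0.0396 (the normalizer cancels) = 0.2500.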